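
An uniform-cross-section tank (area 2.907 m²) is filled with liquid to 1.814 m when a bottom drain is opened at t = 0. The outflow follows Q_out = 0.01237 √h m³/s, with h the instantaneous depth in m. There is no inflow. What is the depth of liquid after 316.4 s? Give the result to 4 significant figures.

0.4538 m

A dh/dt = −Q_out = −0.01237 √h.
Separate and integrate: 2(√h − √h₀) = −(0.01237/A) t.
√h = √1.814 − 0.01237·316.4/(2·2.907) = 1.34685 − 0.673180 = 0.673668.
h = 0.673668² = 0.453829 m.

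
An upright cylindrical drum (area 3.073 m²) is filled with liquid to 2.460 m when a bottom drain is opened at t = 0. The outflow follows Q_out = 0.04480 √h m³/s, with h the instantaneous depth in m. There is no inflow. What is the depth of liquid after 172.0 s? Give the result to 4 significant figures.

Mass balance (ρ constant): A dh/dt = −0.04480 √h.
This is separable: 2 d(√h)/dt = −0.04480/A, so √h = √h₀ − (0.04480/(2A)) t.
√h = √2.460 − 0.04480·172.0/(2·3.073) = 1.56844 − 1.25376 = 0.314680.
h = 0.314680² = 0.0990236 m.

0.09902 m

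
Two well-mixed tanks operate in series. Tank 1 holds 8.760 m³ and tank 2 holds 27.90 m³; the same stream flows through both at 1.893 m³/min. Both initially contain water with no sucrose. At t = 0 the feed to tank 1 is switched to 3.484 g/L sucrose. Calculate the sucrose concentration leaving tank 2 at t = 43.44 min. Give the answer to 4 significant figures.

3.218 g/L

Each tank obeys Vᵢ dCᵢ/dt = Q(Cᵢ₋₁ − Cᵢ), so τᵢ = Vᵢ/Q.
τ₁ = 8.760/1.893 = 4.62758 min; τ₂ = 27.90/1.893 = 14.7385 min.
Solving the cascade with C₁(0)=C₂(0)=0 gives C₂(t) = C_in[1 − (τ₁ e^(−t/τ₁) − τ₂ e^(−t/τ₂))/(τ₁ − τ₂)].
At t = 43.44: e^(−t/τ₁) = 8.37893e-05, e^(−t/τ₂) = 0.0524770.
C₂ = 3.484·[1 − (4.62758·8.37893e-05 − 14.7385·0.0524770)/(-10.1109)] = 3.484·0.923544 = 3.21763 g/L.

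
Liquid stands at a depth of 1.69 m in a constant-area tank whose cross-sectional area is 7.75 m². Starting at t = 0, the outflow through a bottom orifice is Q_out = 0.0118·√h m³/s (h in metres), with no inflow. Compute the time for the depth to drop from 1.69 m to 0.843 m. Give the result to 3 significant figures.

With no inflow, A dh/dt = −0.0118 √h.
This is separable: 2 d(√h)/dt = −0.0118/A, so √h = √h₀ − (0.0118/(2A)) t.
t = 2A(√h₀ − √h)/0.0118 = 2·7.75·(√1.69 − √0.843)/0.0118
  = 15.500 × (1.3000 − 0.91815) / 0.0118 = 501.58 s.

502 s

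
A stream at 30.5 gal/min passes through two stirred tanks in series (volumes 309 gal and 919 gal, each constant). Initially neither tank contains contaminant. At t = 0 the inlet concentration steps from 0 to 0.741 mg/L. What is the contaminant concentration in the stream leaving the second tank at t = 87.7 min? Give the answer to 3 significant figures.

Time constants: τᵢ = Vᵢ/Q for each well-mixed tank.
τ₁ = 309/30.5 = 10.131 min; τ₂ = 919/30.5 = 30.131 min.
Tank 1: C₁ = C_in(1 − e^(−t/τ₁)). Tank 2 (τ₁ ≠ τ₂): C₂ = C_in[1 − (τ₁ e^(−t/τ₁) − τ₂ e^(−t/τ₂))/(τ₁ − τ₂)].
At t = 87.7: e^(−t/τ₁) = 0.00017400, e^(−t/τ₂) = 0.054443.
C₂ = 0.741·[1 − (10.131·0.00017400 − 30.131·0.054443)/(-20.000)] = 0.741·0.91807 = 0.68029 mg/L.

0.680 mg/L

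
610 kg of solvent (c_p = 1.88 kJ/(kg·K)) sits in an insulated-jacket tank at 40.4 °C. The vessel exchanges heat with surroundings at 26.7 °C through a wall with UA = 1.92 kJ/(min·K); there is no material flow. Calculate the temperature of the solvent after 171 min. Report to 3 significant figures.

Lumped-capacitance energy balance: M c_p dT/dt = UA(T_amb − T).
dT/dt = (T_ss − T)/τ with T_ss = T_amb = 26.700 °C, τ = M c_p/UA = 610·1.88/1.92 = 597.29 min.
Solution: T(t) = T_ss + (T₀ − T_ss) e^(−t/τ).
T(171) = 26.700 + (13.700)·0.75104 = 36.989 °C.

37.0 °C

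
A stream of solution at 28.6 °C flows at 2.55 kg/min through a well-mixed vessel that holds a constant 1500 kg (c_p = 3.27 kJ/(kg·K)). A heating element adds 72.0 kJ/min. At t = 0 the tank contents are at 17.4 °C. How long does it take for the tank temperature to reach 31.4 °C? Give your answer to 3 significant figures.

720 min

M c_p dT/dt = ṁ c_p (T_in − T) + Q̇.
τ = M/ṁ = 588.24 min; T_ss = T_in + Q̇/(ṁ c_p) = 37.235 °C.
T(t) = T_ss + (T₀ − T_ss) e^(−t/τ). Set T = 31.4:
e^(−t/τ) = (31.4 − 37.235)/(17.4 − 37.235) = 0.29416
t = −588.24 · ln(0.29416) = 719.77 min.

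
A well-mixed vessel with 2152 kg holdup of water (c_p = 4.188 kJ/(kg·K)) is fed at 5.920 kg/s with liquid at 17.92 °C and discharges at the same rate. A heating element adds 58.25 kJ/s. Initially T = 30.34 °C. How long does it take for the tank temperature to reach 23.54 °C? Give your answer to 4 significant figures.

First-law balance (no shaft work): M c_p dT/dt = ṁ c_p (T_in − T) + 58.25.
τ = M/ṁ = 363.514 s; T_ss = T_in + Q̇/(ṁ c_p) = 20.2695 °C.
T(t) = T_ss + (T₀ − T_ss) e^(−t/τ). Set T = 23.54:
e^(−t/τ) = (23.54 − 20.2695)/(30.34 − 20.2695) = 0.324763
t = −363.514 · ln(0.324763) = 408.829 s.

408.8 s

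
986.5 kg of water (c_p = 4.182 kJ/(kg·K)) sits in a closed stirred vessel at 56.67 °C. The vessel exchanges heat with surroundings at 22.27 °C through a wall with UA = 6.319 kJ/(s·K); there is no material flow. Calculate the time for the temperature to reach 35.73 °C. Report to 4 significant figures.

612.6 s

Lumped-capacitance energy balance: M c_p dT/dt = UA(T_amb − T).
τ = M c_p/UA = 652.879 s; T_ss = T_amb = 22.2700 °C.
T(t) = T_ss + (T₀ − T_ss)e^(−t/τ); set T = 35.73:
t = −τ ln[(T − T_ss)/(T₀ − T_ss)] = −652.879 · ln(0.391279) = 612.619 s.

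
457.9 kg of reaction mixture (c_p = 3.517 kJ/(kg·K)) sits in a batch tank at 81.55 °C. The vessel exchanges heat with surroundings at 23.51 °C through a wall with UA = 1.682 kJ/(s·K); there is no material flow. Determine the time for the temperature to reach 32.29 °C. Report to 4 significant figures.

Lumped-capacitance energy balance: M c_p dT/dt = UA(T_amb − T).
τ = M c_p/UA = 957.452 s; T_ss = T_amb = 23.5100 °C.
T(t) = T_ss + (T₀ − T_ss)e^(−t/τ); set T = 32.29:
t = −τ ln[(T − T_ss)/(T₀ − T_ss)] = −957.452 · ln(0.151275) = 1808.30 s.

1808 s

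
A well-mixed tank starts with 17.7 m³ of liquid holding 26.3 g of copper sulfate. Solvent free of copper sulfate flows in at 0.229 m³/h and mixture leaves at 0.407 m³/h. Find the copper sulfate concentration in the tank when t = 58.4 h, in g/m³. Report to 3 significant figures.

0.476 g/m³

Let m(t) be the amount of copper sulfate. Volume: V(t) = V₀ + (Q_in − Q_out) t = 17.7 − 0.17800 t; V(58.4) = 7.3048 m³.
No copper sulfate enters, so dm/dt = −Q_out · (m/V).
dm/m = −Q_out dt/(V₀ − 0.17800 t); integrating gives ln(m/m₀) = −(Q_out/(Q_in−Q_out)) ln(V/V₀).
m = m₀ (V₀/V)^(Q_out/(Q_in−Q_out)) = 26.3 × (17.7/7.3048)^(-2.2865) = 3.4762 g.
C = m/V = 3.4762/7.3048 = 0.47587 g/m³.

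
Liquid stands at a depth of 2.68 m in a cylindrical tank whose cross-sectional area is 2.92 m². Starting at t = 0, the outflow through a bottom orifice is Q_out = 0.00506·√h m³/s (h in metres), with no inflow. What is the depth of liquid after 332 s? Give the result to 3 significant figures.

A dh/dt = −Q_out = −0.00506 √h.
This is separable: 2 d(√h)/dt = −0.00506/A, so √h = √h₀ − (0.00506/(2A)) t.
√h = √2.68 − 0.00506·332/(2·2.92) = 1.6371 − 0.28766 = 1.3494.
h = 1.3494² = 1.8209 m.

1.82 m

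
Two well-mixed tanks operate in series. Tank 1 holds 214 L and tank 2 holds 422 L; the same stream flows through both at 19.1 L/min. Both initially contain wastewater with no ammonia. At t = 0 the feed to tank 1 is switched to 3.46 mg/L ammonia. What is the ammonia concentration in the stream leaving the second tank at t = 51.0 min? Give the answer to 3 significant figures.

Each tank obeys Vᵢ dCᵢ/dt = Q(Cᵢ₋₁ − Cᵢ), so τᵢ = Vᵢ/Q.
τ₁ = 214/19.1 = 11.204 min; τ₂ = 422/19.1 = 22.094 min.
Tank 1: C₁ = C_in(1 − e^(−t/τ₁)). Tank 2 (τ₁ ≠ τ₂): C₂ = C_in[1 − (τ₁ e^(−t/τ₁) − τ₂ e^(−t/τ₂))/(τ₁ − τ₂)].
At t = 51.0: e^(−t/τ₁) = 0.010547, e^(−t/τ₂) = 0.099431.
C₂ = 3.46·[1 − (11.204·0.010547 − 22.094·0.099431)/(-10.890)] = 3.46·0.80912 = 2.7996 mg/L.

2.80 mg/L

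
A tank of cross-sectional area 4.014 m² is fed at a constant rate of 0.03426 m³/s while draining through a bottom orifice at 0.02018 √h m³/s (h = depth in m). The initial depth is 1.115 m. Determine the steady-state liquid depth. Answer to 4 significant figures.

2.882 m

Level balance: A dh/dt = 0.03426 − 0.02018 √h. Setting dh/dt = 0:
Q_in = 0.02018 √h_ss ⇒ √h_ss = 0.03426/0.02018 = 1.69772.
h_ss = 1.69772² = 2.88225 m. (Since h₀ = 1.115 m < h_ss, the level will rise toward this value.)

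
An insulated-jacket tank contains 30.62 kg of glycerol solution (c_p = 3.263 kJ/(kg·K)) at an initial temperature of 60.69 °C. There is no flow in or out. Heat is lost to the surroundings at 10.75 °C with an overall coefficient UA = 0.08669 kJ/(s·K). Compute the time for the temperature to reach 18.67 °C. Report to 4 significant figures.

M c_p dT/dt = −UA(T − T_amb).
τ = M c_p/UA = 1152.53 s; T_ss = T_amb = 10.7500 °C.
T(t) = T_ss + (T₀ − T_ss)e^(−t/τ); set T = 18.67:
t = −τ ln[(T − T_ss)/(T₀ − T_ss)] = −1152.53 · ln(0.158590) = 2122.31 s.

2122 s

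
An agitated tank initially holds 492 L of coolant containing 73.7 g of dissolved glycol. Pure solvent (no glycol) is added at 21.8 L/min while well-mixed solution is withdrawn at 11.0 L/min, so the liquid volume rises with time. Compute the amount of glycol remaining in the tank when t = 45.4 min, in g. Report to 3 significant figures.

36.4 g

Total volume: dV/dt = Q_in − Q_out = 10.800 L/min, so V(t) = 492 + 10.800 t and V(45.4) = 982.32 L.
Solute balance: dm/dt = 0 − Q_out C = −Q_out m/V(t).
dm/m = −Q_out dt/(V₀ + 10.800 t); integrating gives ln(m/m₀) = −(Q_out/(Q_in−Q_out)) ln(V/V₀).
m = m₀ (V₀/V)^(Q_out/(Q_in−Q_out)) = 73.7 × (492/982.32)^(1.0185) = 36.443 g.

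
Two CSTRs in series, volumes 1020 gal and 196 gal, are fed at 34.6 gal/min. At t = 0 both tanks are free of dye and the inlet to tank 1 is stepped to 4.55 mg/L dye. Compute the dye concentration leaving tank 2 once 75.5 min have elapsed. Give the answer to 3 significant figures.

4.12 mg/L

Time constants: τᵢ = Vᵢ/Q for each well-mixed tank.
τ₁ = 1020/34.6 = 29.480 min; τ₂ = 196/34.6 = 5.6647 min.
Tank 1: C₁ = C_in(1 − e^(−t/τ₁)). Tank 2 (τ₁ ≠ τ₂): C₂ = C_in[1 − (τ₁ e^(−t/τ₁) − τ₂ e^(−t/τ₂))/(τ₁ − τ₂)].
At t = 75.5: e^(−t/τ₁) = 0.077221, e^(−t/τ₂) = 1.6282e-06.
C₂ = 4.55·[1 − (29.480·0.077221 − 5.6647·1.6282e-06)/(23.815)] = 4.55·0.90441 = 4.1151 mg/L.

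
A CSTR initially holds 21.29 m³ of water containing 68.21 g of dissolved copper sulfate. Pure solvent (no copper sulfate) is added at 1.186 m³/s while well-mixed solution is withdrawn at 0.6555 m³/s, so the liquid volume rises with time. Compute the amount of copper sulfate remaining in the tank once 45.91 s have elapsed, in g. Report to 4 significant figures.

26.58 g

Let m(t) be the amount of copper sulfate. Volume: V(t) = V₀ + (Q_in − Q_out) t = 21.29 + 0.530500 t; V(45.91) = 45.6453 m³.
Species balance (pure solvent in): dm/dt = −Q_out · m/V(t).
Separate: dm/m = −Q_out dt/V(t) ⇒ ln(m/m₀) = −(Q_out/(Q_in−Q_out)) ln(V/V₀).
m = m₀ (V₀/V)^(Q_out/(Q_in−Q_out)) = 68.21 × (21.29/45.6453)^(1.23563) = 26.5818 g.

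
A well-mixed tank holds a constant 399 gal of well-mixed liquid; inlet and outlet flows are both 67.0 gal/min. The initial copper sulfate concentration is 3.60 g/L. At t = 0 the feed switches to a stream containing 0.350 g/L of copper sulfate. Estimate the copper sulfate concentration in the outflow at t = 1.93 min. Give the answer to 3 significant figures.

2.70 g/L

Species balance on the tank: V dC/dt = Q(C_in − C).
Time constant τ = V/Q = 399/67.0 = 5.9552 min.
Solution: C(t) = C_in + (C₀ − C_in) e^(−t/τ).
C(1.93) = 0.350 + (3.60 − 0.350)·e^(−1.93/5.9552) = 0.350 + (3.2500)·0.72319 = 2.7004 g/L.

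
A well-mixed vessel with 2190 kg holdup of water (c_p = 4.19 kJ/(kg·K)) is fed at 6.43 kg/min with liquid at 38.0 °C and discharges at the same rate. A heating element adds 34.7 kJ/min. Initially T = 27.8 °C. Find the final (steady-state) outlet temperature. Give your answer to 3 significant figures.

39.3 °C

First-law balance (no shaft work): M c_p dT/dt = ṁ c_p (T_in − T) + 34.7.
At steady state dT/dt = 0 ⇒ T_ss = T_in + Q̇/(ṁ c_p) = 38.0 + 34.7/(6.43·4.19) = 39.288 °C.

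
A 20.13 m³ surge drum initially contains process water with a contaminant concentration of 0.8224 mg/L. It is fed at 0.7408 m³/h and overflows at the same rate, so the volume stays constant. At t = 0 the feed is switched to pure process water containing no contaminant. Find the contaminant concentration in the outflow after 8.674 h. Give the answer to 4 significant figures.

Accumulation = in − out for the solute gives V dC/dt = Q(C_in − C).
So dC/dt = (C_in − C)/τ with τ = V/Q = 20.13/0.7408 = 27.1733 h.
Integrating: C(t) = C_in + (C₀ − C_in) e^(−t/τ).
C(8.674) = 0 + (0.8224 − 0)·e^(−8.674/27.1733) = 0 + (0.822400)·0.726723 = 0.597657 mg/L.

0.5977 mg/L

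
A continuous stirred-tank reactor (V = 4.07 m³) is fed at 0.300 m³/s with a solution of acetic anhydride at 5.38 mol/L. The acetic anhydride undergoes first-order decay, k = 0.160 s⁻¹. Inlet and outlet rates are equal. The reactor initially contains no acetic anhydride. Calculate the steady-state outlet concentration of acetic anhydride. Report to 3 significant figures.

Accumulation = in − out − consumed: V dC/dt = Q C_in − Q C − k V C.
Steady state (dC/dt = 0): C_ss = Q C_in/(Q + kV) = C_in/(1 + kV/Q).
C_ss = 0.300·5.38/(0.300 + 0.160·4.07) = 1.6140/0.95120 = 1.6968 mol/L.

1.70 mol/L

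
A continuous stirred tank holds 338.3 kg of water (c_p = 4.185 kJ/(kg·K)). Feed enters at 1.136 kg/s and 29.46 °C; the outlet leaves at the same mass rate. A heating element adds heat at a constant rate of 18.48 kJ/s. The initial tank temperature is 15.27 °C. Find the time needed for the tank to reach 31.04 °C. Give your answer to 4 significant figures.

613.1 s

Heat balance on the well-mixed liquid: M c_p dT/dt = ṁ c_p (T_in − T) + 18.48.
τ = M/ṁ = 297.799 s; T_ss = T_in + Q̇/(ṁ c_p) = 33.3471 °C.
T(t) = T_ss + (T₀ − T_ss) e^(−t/τ). Set T = 31.04:
e^(−t/τ) = (31.04 − 33.3471)/(15.27 − 33.3471) = 0.127627
t = −297.799 · ln(0.127627) = 613.063 s.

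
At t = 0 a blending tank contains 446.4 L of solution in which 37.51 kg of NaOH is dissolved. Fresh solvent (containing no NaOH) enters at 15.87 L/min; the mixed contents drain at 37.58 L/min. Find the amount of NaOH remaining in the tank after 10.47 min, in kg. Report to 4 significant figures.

10.94 kg

Let m(t) be the amount of NaOH. Volume: V(t) = V₀ + (Q_in − Q_out) t = 446.4 − 21.7100 t; V(10.47) = 219.096 L.
No NaOH enters, so dm/dt = −Q_out · (m/V).
dm/m = −Q_out dt/(V₀ − 21.7100 t); integrating gives ln(m/m₀) = −(Q_out/(Q_in−Q_out)) ln(V/V₀).
m = m₀ (V₀/V)^(Q_out/(Q_in−Q_out)) = 37.51 × (446.4/219.096)^(-1.73100) = 10.9424 kg.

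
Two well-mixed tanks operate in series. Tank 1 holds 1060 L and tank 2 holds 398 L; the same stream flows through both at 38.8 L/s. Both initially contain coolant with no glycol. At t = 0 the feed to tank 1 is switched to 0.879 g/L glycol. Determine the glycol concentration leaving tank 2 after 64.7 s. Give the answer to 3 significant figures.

0.748 g/L

Time constants: τᵢ = Vᵢ/Q for each well-mixed tank.
τ₁ = 1060/38.8 = 27.320 s; τ₂ = 398/38.8 = 10.258 s.
Tank 1: C₁ = C_in(1 − e^(−t/τ₁)). Tank 2 (τ₁ ≠ τ₂): C₂ = C_in[1 − (τ₁ e^(−t/τ₁) − τ₂ e^(−t/τ₂))/(τ₁ − τ₂)].
At t = 64.7: e^(−t/τ₁) = 0.093643, e^(−t/τ₂) = 0.0018227.
C₂ = 0.879·[1 − (27.320·0.093643 − 10.258·0.0018227)/(17.062)] = 0.879·0.85115 = 0.74816 g/L.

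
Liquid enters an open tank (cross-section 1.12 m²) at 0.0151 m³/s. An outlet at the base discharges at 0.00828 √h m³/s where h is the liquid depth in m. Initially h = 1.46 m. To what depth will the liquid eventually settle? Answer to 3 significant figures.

Level balance: A dh/dt = 0.0151 − 0.00828 √h. Setting dh/dt = 0:
Q_in = 0.00828 √h_ss ⇒ √h_ss = 0.0151/0.00828 = 1.8237.
h_ss = 1.8237² = 3.3258 m. (Since h₀ = 1.46 m < h_ss, the level will rise toward this value.)

3.33 m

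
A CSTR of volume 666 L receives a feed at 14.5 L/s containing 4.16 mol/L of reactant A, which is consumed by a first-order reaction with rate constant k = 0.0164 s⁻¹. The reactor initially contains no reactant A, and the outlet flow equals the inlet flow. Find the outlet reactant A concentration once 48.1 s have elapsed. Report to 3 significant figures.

1.99 mol/L

Species balance: V dC/dt = Q C_in − Q C − k V C.
This is linear with rate a = Q/V + k = 0.038172 s⁻¹.
C_ss = Q C_in/(Q + kV) = 2.3727 mol/L; C(t) = C_ss + (C₀ − C_ss) e^(−a t).
C(48.1) = 2.3727 + (-2.3727)·e^(−0.038172·48.1) = 2.3727 + (-2.3727)·0.15944 = 1.9944 mol/L.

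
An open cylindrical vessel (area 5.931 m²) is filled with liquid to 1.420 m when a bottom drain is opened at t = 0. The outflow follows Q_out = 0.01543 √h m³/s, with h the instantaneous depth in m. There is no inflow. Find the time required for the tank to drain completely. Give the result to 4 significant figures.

916.1 s

A dh/dt = −Q_out = −0.01543 √h.
∫ h^(−1/2) dh = −(0.01543/A) ∫ dt, giving 2√h = 2√h₀ − (0.01543/A) t.
Set h = 0: 2√h₀ = (0.01543/A) t_empty ⇒ t_empty = 2A√h₀/0.01543.
t_empty = 2·5.931·√1.420/0.01543 = 11.8620·1.19164/0.01543 = 916.086 s.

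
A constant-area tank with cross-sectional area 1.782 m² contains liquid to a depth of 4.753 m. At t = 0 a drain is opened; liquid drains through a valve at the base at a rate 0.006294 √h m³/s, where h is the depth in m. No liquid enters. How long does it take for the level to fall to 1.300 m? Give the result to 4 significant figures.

588.9 s

Unsteady balance on liquid volume: A dh/dt = −0.006294 √h.
This is separable: 2 d(√h)/dt = −0.006294/A, so √h = √h₀ − (0.006294/(2A)) t.
t = 2A(√h₀ − √h)/0.006294 = 2·1.782·(√4.753 − √1.300)/0.006294
  = 3.56400 × (2.18014 − 1.14018) / 0.006294 = 588.882 s.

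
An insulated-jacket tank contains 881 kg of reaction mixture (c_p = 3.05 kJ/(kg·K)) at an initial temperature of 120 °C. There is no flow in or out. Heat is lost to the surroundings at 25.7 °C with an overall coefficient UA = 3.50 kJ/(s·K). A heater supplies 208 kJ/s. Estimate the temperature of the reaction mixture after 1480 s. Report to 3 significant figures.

M c_p dT/dt = −UA(T − T_amb) + Q̇.
dT/dt = (T_ss − T)/τ with T_ss = T_amb + Q̇/UA = 25.7 + 208/3.50 = 85.129 °C, τ = M c_p/UA = 881·3.05/3.50 = 767.73 s.
Integrating: T(t) = T_ss + (T₀ − T_ss) e^(−t/τ).
T(1480) = 85.129 + (34.871)·0.14547 = 90.201 °C.

90.2 °C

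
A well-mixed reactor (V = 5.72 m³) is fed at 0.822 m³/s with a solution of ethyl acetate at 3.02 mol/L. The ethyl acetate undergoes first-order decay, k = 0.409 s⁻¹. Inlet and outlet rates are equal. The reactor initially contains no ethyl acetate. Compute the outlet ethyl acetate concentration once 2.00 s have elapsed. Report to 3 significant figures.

Species balance: V dC/dt = Q C_in − Q C − k V C.
dC/dt = (Q/V) C_in − (Q/V + k) C; effective rate a = Q/V + k = 0.14371 + 0.409 = 0.55271 s⁻¹.
C_ss = Q C_in/(Q + kV) = 0.78521 mol/L; C(t) = C_ss + (C₀ − C_ss) e^(−a t).
C(2.00) = 0.78521 + (-0.78521)·e^(−0.55271·2.00) = 0.78521 + (-0.78521)·0.33107 = 0.52525 mol/L.

0.525 mol/L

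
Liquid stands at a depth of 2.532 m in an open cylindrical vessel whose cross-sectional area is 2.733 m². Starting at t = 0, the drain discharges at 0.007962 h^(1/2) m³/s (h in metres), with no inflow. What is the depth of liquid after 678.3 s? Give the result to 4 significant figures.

Unsteady balance on liquid volume: A dh/dt = −0.007962 √h.
∫ h^(−1/2) dh = −(0.007962/A) ∫ dt, giving 2√h = 2√h₀ − (0.007962/A) t.
√h = √2.532 − 0.007962·678.3/(2·2.733) = 1.59123 − 0.988040 = 0.603186.
h = 0.603186² = 0.363834 m.

0.3638 m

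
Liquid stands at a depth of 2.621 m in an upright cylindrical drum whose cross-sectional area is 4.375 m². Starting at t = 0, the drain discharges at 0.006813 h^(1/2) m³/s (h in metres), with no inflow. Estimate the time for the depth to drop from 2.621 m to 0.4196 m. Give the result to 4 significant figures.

1247 s

A dh/dt = −Q_out = −0.006813 √h.
Separate and integrate: 2(√h − √h₀) = −(0.006813/A) t.
t = 2A(√h₀ − √h)/0.006813 = 2·4.375·(√2.621 − √0.4196)/0.006813
  = 8.75000 × (1.61895 − 0.647765) / 0.006813 = 1247.30 s.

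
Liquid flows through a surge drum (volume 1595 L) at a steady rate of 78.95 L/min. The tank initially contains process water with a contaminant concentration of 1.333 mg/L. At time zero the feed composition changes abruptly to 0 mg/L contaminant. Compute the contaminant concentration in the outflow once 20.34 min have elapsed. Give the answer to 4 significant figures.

Species balance on the tank: V dC/dt = Q(C_in − C).
So dC/dt = (C_in − C)/τ with τ = V/Q = 1595/78.95 = 20.2027 min.
C approaches C_in exponentially: C(t) = C_in + (C₀ − C_in) e^(−t/τ).
C(20.34) = 0 + (1.333 − 0)·e^(−20.34/20.2027) = 0 + (1.33300)·0.365387 = 0.487061 mg/L.

0.4871 mg/L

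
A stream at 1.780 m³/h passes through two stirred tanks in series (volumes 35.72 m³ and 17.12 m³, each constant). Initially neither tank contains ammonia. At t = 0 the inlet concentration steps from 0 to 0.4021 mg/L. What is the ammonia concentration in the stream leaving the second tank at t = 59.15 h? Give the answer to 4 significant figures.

Time constants: τᵢ = Vᵢ/Q for each well-mixed tank.
τ₁ = 35.72/1.780 = 20.0674 h; τ₂ = 17.12/1.780 = 9.61798 h.
Tank 1: C₁ = C_in(1 − e^(−t/τ₁)). Tank 2 (τ₁ ≠ τ₂): C₂ = C_in[1 − (τ₁ e^(−t/τ₁) − τ₂ e^(−t/τ₂))/(τ₁ − τ₂)].
At t = 59.15: e^(−t/τ₁) = 0.0524673, e^(−t/τ₂) = 0.00213361.
C₂ = 0.4021·[1 − (20.0674·0.0524673 − 9.61798·0.00213361)/(10.4494)] = 0.4021·0.901204 = 0.362374 mg/L.

0.3624 mg/L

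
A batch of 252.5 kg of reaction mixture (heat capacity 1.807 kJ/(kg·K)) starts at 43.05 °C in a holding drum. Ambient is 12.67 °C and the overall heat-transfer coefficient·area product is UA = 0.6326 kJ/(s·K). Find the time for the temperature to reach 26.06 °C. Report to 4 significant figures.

590.9 s

M c_p dT/dt = −UA(T − T_amb).
τ = M c_p/UA = 721.258 s; T_ss = T_amb = 12.6700 °C.
T(t) = T_ss + (T₀ − T_ss)e^(−t/τ); set T = 26.06:
t = −τ ln[(T − T_ss)/(T₀ − T_ss)] = −721.258 · ln(0.440750) = 590.909 s.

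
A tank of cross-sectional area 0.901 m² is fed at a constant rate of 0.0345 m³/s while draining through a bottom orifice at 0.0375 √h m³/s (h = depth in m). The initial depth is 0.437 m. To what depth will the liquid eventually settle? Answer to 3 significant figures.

0.846 m

Mass balance (ρ constant): A dh/dt = Q_in − 0.0375 √h. At steady state dh/dt = 0:
Q_in = 0.0375 √h_ss ⇒ √h_ss = 0.0345/0.0375 = 0.92000.
h_ss = 0.92000² = 0.84640 m. (Since h₀ = 0.437 m < h_ss, the level will rise toward this value.)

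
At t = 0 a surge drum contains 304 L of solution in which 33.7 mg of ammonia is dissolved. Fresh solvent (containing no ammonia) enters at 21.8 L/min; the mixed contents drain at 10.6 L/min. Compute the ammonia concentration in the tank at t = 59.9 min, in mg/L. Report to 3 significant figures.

Total volume: dV/dt = Q_in − Q_out = 11.200 L/min, so V(t) = 304 + 11.200 t and V(59.9) = 974.88 L.
Species balance (pure solvent in): dm/dt = −Q_out · m/V(t).
dm/m = −Q_out dt/(V₀ + 11.200 t); integrating gives ln(m/m₀) = −(Q_out/(Q_in−Q_out)) ln(V/V₀).
m = m₀ (V₀/V)^(Q_out/(Q_in−Q_out)) = 33.7 × (304/974.88)^(0.94643) = 11.186 mg.
C = m/V = 11.186/974.88 = 0.011474 mg/L.

0.0115 mg/L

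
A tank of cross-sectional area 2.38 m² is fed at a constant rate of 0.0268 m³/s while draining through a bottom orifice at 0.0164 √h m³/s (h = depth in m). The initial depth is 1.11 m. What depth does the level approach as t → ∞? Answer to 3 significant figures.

2.67 m

A dh/dt = Q_in − 0.0164 √h. Steady state requires inflow = outflow:
Q_in = 0.0164 √h_ss ⇒ √h_ss = 0.0268/0.0164 = 1.6341.
h_ss = 1.6341² = 2.6704 m. (Since h₀ = 1.11 m < h_ss, the level will rise toward this value.)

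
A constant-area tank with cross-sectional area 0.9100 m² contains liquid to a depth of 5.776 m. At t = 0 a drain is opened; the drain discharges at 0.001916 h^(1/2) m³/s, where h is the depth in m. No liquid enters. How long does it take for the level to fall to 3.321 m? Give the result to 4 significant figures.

With no inflow, A dh/dt = −0.001916 √h.
Separate and integrate: 2(√h − √h₀) = −(0.001916/A) t.
t = 2A(√h₀ − √h)/0.001916 = 2·0.9100·(√5.776 − √3.321)/0.001916
  = 1.82000 × (2.40333 − 1.82236) / 0.001916 = 551.861 s.

551.9 s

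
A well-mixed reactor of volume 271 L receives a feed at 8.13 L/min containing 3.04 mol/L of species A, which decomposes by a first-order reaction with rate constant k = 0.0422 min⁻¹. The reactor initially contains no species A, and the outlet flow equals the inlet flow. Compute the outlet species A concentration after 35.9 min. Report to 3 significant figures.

1.17 mol/L

Accumulation = in − out − consumed: V dC/dt = Q C_in − Q C − k V C.
This is linear with rate a = Q/V + k = 0.072200 min⁻¹.
C_ss = Q C_in/(Q + kV) = 1.2632 mol/L; C(t) = C_ss + (C₀ − C_ss) e^(−a t).
C(35.9) = 1.2632 + (-1.2632)·e^(−0.072200·35.9) = 1.2632 + (-1.2632)·0.074872 = 1.1686 mol/L.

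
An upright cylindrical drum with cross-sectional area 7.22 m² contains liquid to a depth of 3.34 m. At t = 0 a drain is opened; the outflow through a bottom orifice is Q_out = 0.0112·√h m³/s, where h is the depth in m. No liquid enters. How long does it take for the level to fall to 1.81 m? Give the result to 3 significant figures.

Volume balance on the tank: A dh/dt = −0.0112 √h.
∫ h^(−1/2) dh = −(0.0112/A) ∫ dt, giving 2√h = 2√h₀ − (0.0112/A) t.
t = 2A(√h₀ − √h)/0.0112 = 2·7.22·(√3.34 − √1.81)/0.0112
  = 14.440 × (1.8276 − 1.3454) / 0.0112 = 621.70 s.

622 s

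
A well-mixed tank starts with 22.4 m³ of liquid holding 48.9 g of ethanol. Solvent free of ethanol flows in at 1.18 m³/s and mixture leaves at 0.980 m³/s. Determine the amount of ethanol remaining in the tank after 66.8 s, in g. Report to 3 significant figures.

Total volume: dV/dt = Q_in − Q_out = 0.20000 m³/s, so V(t) = 22.4 + 0.20000 t and V(66.8) = 35.760 m³.
Solute balance: dm/dt = 0 − Q_out C = −Q_out m/V(t).
dm/m = −Q_out dt/(V₀ + 0.20000 t); integrating gives ln(m/m₀) = −(Q_out/(Q_in−Q_out)) ln(V/V₀).
m = m₀ (V₀/V)^(Q_out/(Q_in−Q_out)) = 48.9 × (22.4/35.760)^(4.9000) = 4.9417 g.

4.94 g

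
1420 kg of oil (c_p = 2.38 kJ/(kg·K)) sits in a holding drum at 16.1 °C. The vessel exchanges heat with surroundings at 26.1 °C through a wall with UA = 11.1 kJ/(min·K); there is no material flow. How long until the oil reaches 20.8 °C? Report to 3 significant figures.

Energy balance: M c_p dT/dt = −UA(T − T_amb).
τ = M c_p/UA = 304.47 min; T_ss = T_amb = 26.100 °C.
T(t) = T_ss + (T₀ − T_ss)e^(−t/τ); set T = 20.8:
t = −τ ln[(T − T_ss)/(T₀ − T_ss)] = −304.47 · ln(0.53000) = 193.30 min.

193 min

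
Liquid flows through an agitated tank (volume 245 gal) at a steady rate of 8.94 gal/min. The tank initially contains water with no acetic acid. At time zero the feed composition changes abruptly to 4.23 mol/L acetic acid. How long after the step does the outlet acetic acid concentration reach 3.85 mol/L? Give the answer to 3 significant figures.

Species balance: V dC/dt = Q(C_in − C) ⇒ τ = V/Q = 27.405 min.
C(t) = C_in + (C₀ − C_in) e^(−t/τ). Set C = 3.85 and solve for t:
e^(−t/τ) = (C − C_in)/(C₀ − C_in) = (3.85 − 4.23)/(0 − 4.23) = 0.089835
t = −τ ln(…) = 27.405 × 2.4098 = 66.040 min.

66.0 min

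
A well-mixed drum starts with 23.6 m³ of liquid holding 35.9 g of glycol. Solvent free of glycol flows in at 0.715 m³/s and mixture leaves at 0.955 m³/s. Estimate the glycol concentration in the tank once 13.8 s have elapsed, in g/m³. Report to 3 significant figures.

0.969 g/m³

Let m(t) be the amount of glycol. Volume: V(t) = V₀ + (Q_in − Q_out) t = 23.6 − 0.24000 t; V(13.8) = 20.288 m³.
Species balance (pure solvent in): dm/dt = −Q_out · m/V(t).
Separate: dm/m = −Q_out dt/V(t) ⇒ ln(m/m₀) = −(Q_out/(Q_in−Q_out)) ln(V/V₀).
m = m₀ (V₀/V)^(Q_out/(Q_in−Q_out)) = 35.9 × (23.6/20.288)^(-3.9792) = 19.669 g.
C = m/V = 19.669/20.288 = 0.96947 g/m³.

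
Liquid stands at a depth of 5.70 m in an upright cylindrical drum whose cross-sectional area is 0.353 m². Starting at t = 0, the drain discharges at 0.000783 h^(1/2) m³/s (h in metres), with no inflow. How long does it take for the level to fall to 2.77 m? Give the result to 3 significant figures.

652 s

With no inflow, A dh/dt = −0.000783 √h.
Separate and integrate: 2(√h − √h₀) = −(0.000783/A) t.
t = 2A(√h₀ − √h)/0.000783 = 2·0.353·(√5.70 − √2.77)/0.000783
  = 0.70600 × (2.3875 − 1.6643) / 0.000783 = 652.02 s.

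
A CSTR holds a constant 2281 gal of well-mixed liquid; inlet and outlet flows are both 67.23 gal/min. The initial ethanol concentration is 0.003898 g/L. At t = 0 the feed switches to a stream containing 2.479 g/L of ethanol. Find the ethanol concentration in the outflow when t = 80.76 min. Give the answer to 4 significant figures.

Unsteady species balance (constant V, well mixed): V dC/dt = Q(C_in − C).
Time constant τ = V/Q = 2281/67.23 = 33.9283 min.
Solution: C(t) = C_in + (C₀ − C_in) e^(−t/τ).
C(80.76) = 2.479 + (0.003898 − 2.479)·e^(−80.76/33.9283) = 2.479 + (-2.47510)·0.0925216 = 2.25000 g/L.

2.250 g/L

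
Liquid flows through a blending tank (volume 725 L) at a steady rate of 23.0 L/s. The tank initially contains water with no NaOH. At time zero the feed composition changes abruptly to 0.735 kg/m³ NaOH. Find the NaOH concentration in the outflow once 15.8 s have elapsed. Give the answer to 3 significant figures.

0.290 kg/m³

Accumulation = in − out for the solute gives V dC/dt = Q(C_in − C).
So dC/dt = (C_in − C)/τ with τ = V/Q = 725/23.0 = 31.522 s.
This is linear first-order; C(t) = C_in + (C₀ − C_in) e^(−t/τ).
C(15.8) = 0.735 + (0 − 0.735)·e^(−15.8/31.522) = 0.735 + (-0.73500)·0.60578 = 0.28975 kg/m³.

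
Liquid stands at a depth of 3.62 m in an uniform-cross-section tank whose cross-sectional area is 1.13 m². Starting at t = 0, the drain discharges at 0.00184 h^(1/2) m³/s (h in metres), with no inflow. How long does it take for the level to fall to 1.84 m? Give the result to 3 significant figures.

Accumulation of liquid (constant cross-section A): A dh/dt = −0.00184 √h.
Separate and integrate: 2(√h − √h₀) = −(0.00184/A) t.
t = 2A(√h₀ − √h)/0.00184 = 2·1.13·(√3.62 − √1.84)/0.00184
  = 2.2600 × (1.9026 − 1.3565) / 0.00184 = 670.83 s.

671 s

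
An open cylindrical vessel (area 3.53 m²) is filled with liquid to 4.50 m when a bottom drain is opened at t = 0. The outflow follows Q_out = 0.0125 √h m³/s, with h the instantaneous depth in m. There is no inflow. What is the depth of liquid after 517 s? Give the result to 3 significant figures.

1.45 m

Accumulation of liquid (constant cross-section A): A dh/dt = −0.0125 √h.
∫ h^(−1/2) dh = −(0.0125/A) ∫ dt, giving 2√h = 2√h₀ − (0.0125/A) t.
√h = √4.50 − 0.0125·517/(2·3.53) = 2.1213 − 0.91537 = 1.2060.
h = 1.2060² = 1.4543 m.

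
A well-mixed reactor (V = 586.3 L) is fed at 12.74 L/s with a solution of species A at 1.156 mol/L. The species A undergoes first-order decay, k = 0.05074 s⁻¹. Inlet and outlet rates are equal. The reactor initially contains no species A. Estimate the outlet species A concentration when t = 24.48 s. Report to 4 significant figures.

0.2878 mol/L

V dC/dt = Q(C_in − C) − k V C.
This is linear with rate a = Q/V + k = 0.0724695 s⁻¹.
C_ss = Q C_in/(Q + kV) = 0.346619 mol/L; C(t) = C_ss + (C₀ − C_ss) e^(−a t).
C(24.48) = 0.346619 + (-0.346619)·e^(−0.0724695·24.48) = 0.346619 + (-0.346619)·0.169644 = 0.287817 mol/L.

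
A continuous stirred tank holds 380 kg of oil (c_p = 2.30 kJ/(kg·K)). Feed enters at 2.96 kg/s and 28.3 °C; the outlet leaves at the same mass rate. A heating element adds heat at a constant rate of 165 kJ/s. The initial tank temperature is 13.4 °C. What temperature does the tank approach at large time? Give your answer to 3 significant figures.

M c_p dT/dt = ṁ c_p (T_in − T) + Q̇.
At steady state dT/dt = 0 ⇒ T_ss = T_in + Q̇/(ṁ c_p) = 28.3 + 165/(2.96·2.30) = 52.536 °C.

52.5 °C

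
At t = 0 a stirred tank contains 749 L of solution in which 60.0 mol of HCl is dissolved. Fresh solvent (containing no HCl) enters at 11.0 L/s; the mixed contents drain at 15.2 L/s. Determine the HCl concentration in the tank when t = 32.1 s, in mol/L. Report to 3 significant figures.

0.0476 mol/L

Total volume: dV/dt = Q_in − Q_out = -4.2000 L/s, so V(t) = 749 − 4.2000 t and V(32.1) = 614.18 L.
Species balance (pure solvent in): dm/dt = −Q_out · m/V(t).
Separate: dm/m = −Q_out dt/V(t) ⇒ ln(m/m₀) = −(Q_out/(Q_in−Q_out)) ln(V/V₀).
m = m₀ (V₀/V)^(Q_out/(Q_in−Q_out)) = 60.0 × (749/614.18)^(-3.6190) = 29.258 mol.
C = m/V = 29.258/614.18 = 0.047637 mol/L.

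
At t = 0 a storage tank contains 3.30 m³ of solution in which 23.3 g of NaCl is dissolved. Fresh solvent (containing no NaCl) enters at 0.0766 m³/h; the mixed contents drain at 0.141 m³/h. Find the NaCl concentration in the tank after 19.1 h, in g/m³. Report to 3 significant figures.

Let m(t) be the amount of NaCl. Volume: V(t) = V₀ + (Q_in − Q_out) t = 3.30 − 0.064400 t; V(19.1) = 2.0700 m³.
Species balance (pure solvent in): dm/dt = −Q_out · m/V(t).
Separate: dm/m = −Q_out dt/V(t) ⇒ ln(m/m₀) = −(Q_out/(Q_in−Q_out)) ln(V/V₀).
m = m₀ (V₀/V)^(Q_out/(Q_in−Q_out)) = 23.3 × (3.30/2.0700)^(-2.1894) = 8.3923 g.
C = m/V = 8.3923/2.0700 = 4.0543 g/m³.

4.05 g/m³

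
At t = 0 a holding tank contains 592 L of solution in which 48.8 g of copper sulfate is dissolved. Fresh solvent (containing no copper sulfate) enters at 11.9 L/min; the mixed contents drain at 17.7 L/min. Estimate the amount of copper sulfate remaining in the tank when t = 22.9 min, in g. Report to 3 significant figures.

Let m(t) be the amount of copper sulfate. Volume: V(t) = V₀ + (Q_in − Q_out) t = 592 − 5.8000 t; V(22.9) = 459.18 L.
Species balance (pure solvent in): dm/dt = −Q_out · m/V(t).
dm/m = −Q_out dt/(V₀ − 5.8000 t); integrating gives ln(m/m₀) = −(Q_out/(Q_in−Q_out)) ln(V/V₀).
m = m₀ (V₀/V)^(Q_out/(Q_in−Q_out)) = 48.8 × (592/459.18)^(-3.0517) = 22.475 g.

22.5 g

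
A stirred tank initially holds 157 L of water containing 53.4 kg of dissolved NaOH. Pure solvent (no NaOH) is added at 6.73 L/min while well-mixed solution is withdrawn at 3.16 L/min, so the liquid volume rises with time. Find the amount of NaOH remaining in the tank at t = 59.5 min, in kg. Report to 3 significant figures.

25.0 kg

Total volume: dV/dt = Q_in − Q_out = 3.5700 L/min, so V(t) = 157 + 3.5700 t and V(59.5) = 369.42 L.
Solute balance: dm/dt = 0 − Q_out C = −Q_out m/V(t).
Separate: dm/m = −Q_out dt/V(t) ⇒ ln(m/m₀) = −(Q_out/(Q_in−Q_out)) ln(V/V₀).
m = m₀ (V₀/V)^(Q_out/(Q_in−Q_out)) = 53.4 × (157/369.42)^(0.88515) = 25.038 kg.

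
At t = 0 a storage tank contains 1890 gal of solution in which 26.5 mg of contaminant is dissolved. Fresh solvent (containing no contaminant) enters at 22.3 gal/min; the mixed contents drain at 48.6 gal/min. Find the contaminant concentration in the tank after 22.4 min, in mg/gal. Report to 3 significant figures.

0.0102 mg/gal

Total volume: dV/dt = Q_in − Q_out = -26.300 gal/min, so V(t) = 1890 − 26.300 t and V(22.4) = 1300.9 gal.
No contaminant enters, so dm/dt = −Q_out · (m/V).
Separate: dm/m = −Q_out dt/V(t) ⇒ ln(m/m₀) = −(Q_out/(Q_in−Q_out)) ln(V/V₀).
m = m₀ (V₀/V)^(Q_out/(Q_in−Q_out)) = 26.5 × (1890/1300.9)^(-1.8479) = 13.288 mg.
C = m/V = 13.288/1300.9 = 0.010215 mg/gal.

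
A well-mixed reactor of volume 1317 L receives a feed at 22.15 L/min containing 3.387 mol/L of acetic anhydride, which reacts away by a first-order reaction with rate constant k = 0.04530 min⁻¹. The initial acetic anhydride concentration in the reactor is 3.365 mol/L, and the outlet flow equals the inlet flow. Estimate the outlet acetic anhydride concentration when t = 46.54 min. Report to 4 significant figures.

1.053 mol/L

Accumulation = in − out − consumed: V dC/dt = Q C_in − Q C − k V C.
dC/dt = (Q/V) C_in − (Q/V + k) C; effective rate a = Q/V + k = 0.0168185 + 0.04530 = 0.0621185 min⁻¹.
C_ss = Q C_in/(Q + kV) = 0.917027 mol/L; C(t) = C_ss + (C₀ − C_ss) e^(−a t).
C(46.54) = 0.917027 + (2.44797)·e^(−0.0621185·46.54) = 0.917027 + (2.44797)·0.0555209 = 1.05294 mol/L.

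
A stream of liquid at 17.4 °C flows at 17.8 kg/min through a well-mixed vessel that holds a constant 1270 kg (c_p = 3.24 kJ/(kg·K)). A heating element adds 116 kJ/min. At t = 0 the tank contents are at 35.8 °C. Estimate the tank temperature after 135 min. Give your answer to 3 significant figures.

21.9 °C

First-law balance (no shaft work): M c_p dT/dt = ṁ c_p (T_in − T) + 116.
τ = M/ṁ = 71.348 min; T_ss = T_in + Q̇/(ṁ c_p) = 17.4 + 116/(17.8·3.24) = 19.411 °C.
Integrating: T(t) = T_ss + (T₀ − T_ss) e^(−t/τ).
T(135) = 19.411 + (16.389)·e^(−135/71.348) = 19.411 + (16.389)·0.15075 = 21.882 °C.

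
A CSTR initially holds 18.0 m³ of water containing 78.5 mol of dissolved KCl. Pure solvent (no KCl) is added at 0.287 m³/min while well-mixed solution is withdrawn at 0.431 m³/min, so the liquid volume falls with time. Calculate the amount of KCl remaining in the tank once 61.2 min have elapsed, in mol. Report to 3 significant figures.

Total volume: dV/dt = Q_in − Q_out = -0.14400 m³/min, so V(t) = 18.0 − 0.14400 t and V(61.2) = 9.1872 m³.
Solute balance: dm/dt = 0 − Q_out C = −Q_out m/V(t).
dm/m = −Q_out dt/(V₀ − 0.14400 t); integrating gives ln(m/m₀) = −(Q_out/(Q_in−Q_out)) ln(V/V₀).
m = m₀ (V₀/V)^(Q_out/(Q_in−Q_out)) = 78.5 × (18.0/9.1872)^(-2.9931) = 10.486 mol.

10.5 mol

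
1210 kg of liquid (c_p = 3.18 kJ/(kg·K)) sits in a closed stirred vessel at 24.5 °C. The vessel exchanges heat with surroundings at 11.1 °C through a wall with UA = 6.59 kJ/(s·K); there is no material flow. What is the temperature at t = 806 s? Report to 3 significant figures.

M c_p dT/dt = −UA(T − T_amb).
dT/dt = (T_ss − T)/τ with T_ss = T_amb = 11.100 °C, τ = M c_p/UA = 1210·3.18/6.59 = 583.88 s.
Integrating: T(t) = T_ss + (T₀ − T_ss) e^(−t/τ).
T(806) = 11.100 + (13.400)·0.25148 = 14.470 °C.

14.5 °C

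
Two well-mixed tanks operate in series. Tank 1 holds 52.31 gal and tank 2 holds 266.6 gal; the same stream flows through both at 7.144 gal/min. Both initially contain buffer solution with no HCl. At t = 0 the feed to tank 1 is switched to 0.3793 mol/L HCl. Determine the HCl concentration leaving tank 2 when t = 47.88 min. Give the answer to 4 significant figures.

Species balance on tank i: dCᵢ/dt = (Cᵢ₋₁ − Cᵢ)/τᵢ with τᵢ = Vᵢ/Q.
τ₁ = 52.31/7.144 = 7.32223 min; τ₂ = 266.6/7.144 = 37.3180 min.
Solving the cascade with C₁(0)=C₂(0)=0 gives C₂(t) = C_in[1 − (τ₁ e^(−t/τ₁) − τ₂ e^(−t/τ₂))/(τ₁ − τ₂)].
At t = 47.88: e^(−t/τ₁) = 0.00144594, e^(−t/τ₂) = 0.277197.
C₂ = 0.3793·[1 − (7.32223·0.00144594 − 37.3180·0.277197)/(-29.9958)] = 0.3793·0.655490 = 0.248627 mol/L.

0.2486 mol/L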